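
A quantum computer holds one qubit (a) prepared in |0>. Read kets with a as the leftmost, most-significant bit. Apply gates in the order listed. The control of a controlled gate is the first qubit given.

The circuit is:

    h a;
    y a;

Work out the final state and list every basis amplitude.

After the circuit, the state carries amplitude -sqrt(2)*I/2 on |0>, sqrt(2)*I/2 on |1>.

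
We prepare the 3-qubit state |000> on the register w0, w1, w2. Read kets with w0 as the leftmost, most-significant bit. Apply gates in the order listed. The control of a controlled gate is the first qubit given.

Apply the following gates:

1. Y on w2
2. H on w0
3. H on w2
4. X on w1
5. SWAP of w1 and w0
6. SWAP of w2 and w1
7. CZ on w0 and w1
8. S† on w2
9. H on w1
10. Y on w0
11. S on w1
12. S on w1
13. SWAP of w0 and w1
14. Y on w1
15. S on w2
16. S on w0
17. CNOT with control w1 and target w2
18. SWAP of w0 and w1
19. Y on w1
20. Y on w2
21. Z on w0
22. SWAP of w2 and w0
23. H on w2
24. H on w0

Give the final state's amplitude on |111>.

|111> carries amplitude sqrt(2)*I/2 in the final state.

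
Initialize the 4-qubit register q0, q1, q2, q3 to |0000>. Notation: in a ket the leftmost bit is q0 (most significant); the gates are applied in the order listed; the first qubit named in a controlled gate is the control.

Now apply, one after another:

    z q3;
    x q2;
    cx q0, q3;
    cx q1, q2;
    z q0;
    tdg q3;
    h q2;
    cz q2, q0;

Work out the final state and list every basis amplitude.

After the circuit, the state carries amplitude sqrt(2)/2 on |0000>, -sqrt(2)/2 on |0010>, and 0 on every other basis state.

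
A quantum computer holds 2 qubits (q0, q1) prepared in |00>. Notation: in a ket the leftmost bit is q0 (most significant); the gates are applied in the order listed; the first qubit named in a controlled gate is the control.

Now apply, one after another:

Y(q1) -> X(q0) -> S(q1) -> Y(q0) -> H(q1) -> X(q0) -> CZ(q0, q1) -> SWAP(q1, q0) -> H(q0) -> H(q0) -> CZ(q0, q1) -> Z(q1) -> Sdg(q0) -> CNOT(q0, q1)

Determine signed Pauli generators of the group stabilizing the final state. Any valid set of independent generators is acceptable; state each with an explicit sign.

The final state is stabilized by the group generated by -XY, -ZZ; other independent generating sets are equally valid. Key observation: steps 9-10 multiply out to the identity, so the circuit reduces to the remaining gates.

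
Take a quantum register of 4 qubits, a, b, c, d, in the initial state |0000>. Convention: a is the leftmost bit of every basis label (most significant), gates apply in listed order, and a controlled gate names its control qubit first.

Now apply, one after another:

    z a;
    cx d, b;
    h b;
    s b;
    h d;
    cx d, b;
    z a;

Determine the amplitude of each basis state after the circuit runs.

The resulting statevector has amplitude 1/2 on |0000>, I/2 on |0001>, I/2 on |0100>, 1/2 on |0101>, and 0 on every other basis state.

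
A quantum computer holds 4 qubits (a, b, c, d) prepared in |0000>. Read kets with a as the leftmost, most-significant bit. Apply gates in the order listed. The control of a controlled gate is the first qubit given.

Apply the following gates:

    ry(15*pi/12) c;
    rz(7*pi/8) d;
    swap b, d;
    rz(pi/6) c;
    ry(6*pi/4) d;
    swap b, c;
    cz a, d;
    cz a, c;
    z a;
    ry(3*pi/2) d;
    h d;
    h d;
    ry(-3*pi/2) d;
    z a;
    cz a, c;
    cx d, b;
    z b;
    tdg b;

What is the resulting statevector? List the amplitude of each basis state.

After the circuit, the state carries amplitude -sqrt(4 - 2*sqrt(2))*exp(23*I*pi/48)/4 on |0000>, -sqrt(2*sqrt(2) + 4)*exp(31*I*pi/48)/4 on |0001>, -sqrt(2*sqrt(2) + 4)*exp(19*I*pi/48)/4 on |0100>, -sqrt(4 - 2*sqrt(2))*exp(11*I*pi/48)/4 on |0101>, and 0 on every other basis state.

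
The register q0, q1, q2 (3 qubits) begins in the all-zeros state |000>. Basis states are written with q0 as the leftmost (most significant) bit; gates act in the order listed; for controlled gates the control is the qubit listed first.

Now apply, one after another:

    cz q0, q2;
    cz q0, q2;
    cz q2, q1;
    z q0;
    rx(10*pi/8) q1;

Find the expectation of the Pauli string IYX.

The observable IYX averages to 0. Key observation: gates 1-2 undo each other exactly, leaving only the rest of the circuit to track.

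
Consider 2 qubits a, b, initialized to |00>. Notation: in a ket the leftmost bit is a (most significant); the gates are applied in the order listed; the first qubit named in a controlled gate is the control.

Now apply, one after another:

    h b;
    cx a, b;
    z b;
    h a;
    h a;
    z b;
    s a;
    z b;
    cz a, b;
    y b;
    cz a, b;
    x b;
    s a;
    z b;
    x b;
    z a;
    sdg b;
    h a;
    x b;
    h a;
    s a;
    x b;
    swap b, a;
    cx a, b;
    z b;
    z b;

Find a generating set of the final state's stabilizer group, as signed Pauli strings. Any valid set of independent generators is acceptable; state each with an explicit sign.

One valid set of independent stabilizer generators is +XY, +ZZ (any independent generating set of the same group is equally correct). Key observation: steps 3-6 multiply out to the identity, so the circuit reduces to the remaining gates.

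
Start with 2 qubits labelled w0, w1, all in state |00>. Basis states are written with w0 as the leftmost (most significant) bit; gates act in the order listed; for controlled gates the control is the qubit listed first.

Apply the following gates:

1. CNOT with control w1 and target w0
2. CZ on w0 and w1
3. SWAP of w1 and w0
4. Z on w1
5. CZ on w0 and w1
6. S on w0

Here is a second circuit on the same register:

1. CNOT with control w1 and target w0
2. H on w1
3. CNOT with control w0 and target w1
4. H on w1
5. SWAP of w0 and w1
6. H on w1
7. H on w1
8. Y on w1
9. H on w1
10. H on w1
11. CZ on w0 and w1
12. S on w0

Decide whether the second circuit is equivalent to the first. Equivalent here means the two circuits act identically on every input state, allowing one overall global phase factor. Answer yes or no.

No, they are not equivalent — no single phase factor reconciles the two unitaries.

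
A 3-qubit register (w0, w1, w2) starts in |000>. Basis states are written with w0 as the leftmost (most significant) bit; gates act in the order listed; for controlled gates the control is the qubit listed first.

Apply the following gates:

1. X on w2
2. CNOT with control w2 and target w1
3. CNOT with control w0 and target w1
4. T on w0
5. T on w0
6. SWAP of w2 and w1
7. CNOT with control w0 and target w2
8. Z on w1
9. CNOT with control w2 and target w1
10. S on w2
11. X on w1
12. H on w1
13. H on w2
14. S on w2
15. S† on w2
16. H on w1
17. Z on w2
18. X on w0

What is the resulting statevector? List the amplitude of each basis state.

The final amplitudes are -sqrt(2)*I/2 on |110>, -sqrt(2)*I/2 on |111>, and 0 on every other basis state.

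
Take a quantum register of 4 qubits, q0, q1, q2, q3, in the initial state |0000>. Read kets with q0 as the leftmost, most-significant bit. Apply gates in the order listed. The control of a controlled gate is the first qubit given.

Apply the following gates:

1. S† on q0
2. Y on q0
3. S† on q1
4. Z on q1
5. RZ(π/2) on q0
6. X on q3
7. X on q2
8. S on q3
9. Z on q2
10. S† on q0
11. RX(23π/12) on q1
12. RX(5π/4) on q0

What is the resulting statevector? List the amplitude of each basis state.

The final amplitudes are (sqrt(2) + sqrt(6) + 2*sqrt(3))*exp(I*pi/4)/8 on |0011>, (-sqrt(6) + sqrt(2) + 2)*exp(3*I*pi/4)/8 on |0111>, (-sqrt(6) - 2 + sqrt(2))*exp(3*I*pi/4)/8 on |1011>, (-2*sqrt(3) + sqrt(2) + sqrt(6))*exp(I*pi/4)/8 on |1111>, and 0 on every other basis state.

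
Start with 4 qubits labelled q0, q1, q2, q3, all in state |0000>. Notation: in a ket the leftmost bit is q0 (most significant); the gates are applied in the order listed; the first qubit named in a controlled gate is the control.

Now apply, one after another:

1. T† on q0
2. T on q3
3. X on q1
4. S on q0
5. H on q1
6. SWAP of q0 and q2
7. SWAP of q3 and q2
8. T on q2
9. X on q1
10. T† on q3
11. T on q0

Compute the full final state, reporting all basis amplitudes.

After the circuit, the state carries amplitude -sqrt(2)/2 on |0000>, sqrt(2)/2 on |0100>, and 0 on every other basis state.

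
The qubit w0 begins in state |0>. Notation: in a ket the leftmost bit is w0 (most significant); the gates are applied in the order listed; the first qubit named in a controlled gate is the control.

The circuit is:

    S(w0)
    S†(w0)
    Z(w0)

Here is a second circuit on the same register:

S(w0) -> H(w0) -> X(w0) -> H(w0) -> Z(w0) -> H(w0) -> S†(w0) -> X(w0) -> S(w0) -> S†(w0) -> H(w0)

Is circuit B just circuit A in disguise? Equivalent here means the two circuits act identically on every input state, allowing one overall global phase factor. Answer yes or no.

No, they are not equivalent — no single phase factor reconciles the two unitaries.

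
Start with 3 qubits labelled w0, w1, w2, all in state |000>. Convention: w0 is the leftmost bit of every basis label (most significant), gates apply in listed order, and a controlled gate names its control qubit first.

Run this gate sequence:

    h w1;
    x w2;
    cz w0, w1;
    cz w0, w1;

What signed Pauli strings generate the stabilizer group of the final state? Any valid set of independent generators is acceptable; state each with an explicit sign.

The stabilizer group can be generated by +IXI, +ZII, -IIZ, among other valid generating sets. Key observation: the block from step 3 through step 4 cancels to the identity and can be dropped.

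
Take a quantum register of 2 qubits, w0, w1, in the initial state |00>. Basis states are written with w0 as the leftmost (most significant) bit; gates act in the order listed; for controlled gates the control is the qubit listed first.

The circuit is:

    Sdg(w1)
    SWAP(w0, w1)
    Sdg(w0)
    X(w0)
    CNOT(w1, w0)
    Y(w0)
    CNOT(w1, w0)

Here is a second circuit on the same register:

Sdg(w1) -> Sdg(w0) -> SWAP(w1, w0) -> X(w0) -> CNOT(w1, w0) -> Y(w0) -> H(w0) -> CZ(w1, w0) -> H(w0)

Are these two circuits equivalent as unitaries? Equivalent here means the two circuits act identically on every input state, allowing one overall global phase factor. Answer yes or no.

No — the two circuits implement different unitaries, even allowing a global phase.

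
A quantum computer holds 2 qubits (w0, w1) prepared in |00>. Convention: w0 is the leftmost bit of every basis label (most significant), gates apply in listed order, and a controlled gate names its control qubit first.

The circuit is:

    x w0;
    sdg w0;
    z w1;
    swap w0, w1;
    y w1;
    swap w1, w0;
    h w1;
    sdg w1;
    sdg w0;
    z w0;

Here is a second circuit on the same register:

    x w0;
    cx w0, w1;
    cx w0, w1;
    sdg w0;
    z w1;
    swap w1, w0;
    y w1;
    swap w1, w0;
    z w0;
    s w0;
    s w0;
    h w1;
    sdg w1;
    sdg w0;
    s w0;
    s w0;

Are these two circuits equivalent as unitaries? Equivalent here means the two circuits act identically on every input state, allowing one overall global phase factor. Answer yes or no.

Yes — the two circuits implement the same unitary up to a global phase.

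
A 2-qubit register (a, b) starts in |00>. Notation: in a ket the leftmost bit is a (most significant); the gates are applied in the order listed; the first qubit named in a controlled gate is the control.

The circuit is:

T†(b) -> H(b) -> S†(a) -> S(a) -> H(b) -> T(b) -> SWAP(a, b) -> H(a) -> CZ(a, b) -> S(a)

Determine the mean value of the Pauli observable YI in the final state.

The observable YI averages to 1.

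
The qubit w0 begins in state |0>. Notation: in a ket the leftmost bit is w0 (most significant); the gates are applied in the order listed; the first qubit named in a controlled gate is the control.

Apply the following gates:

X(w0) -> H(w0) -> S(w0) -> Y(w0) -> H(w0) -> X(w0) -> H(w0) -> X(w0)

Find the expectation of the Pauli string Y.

In the final state, Y has expectation -1.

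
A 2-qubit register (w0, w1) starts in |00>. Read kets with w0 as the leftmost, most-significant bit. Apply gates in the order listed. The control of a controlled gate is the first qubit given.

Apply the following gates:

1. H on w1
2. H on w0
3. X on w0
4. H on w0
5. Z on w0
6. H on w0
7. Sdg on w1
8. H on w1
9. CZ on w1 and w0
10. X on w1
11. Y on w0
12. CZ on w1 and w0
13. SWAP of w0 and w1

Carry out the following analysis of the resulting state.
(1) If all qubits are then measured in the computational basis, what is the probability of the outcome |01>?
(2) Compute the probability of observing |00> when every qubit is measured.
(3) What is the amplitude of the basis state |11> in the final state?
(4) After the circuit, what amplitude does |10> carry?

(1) A full measurement returns |01> with probability 1/4. Key observation: gates 2-5 undo each other exactly, leaving only the rest of the circuit to track.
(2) A full measurement returns |00> with probability 1/4.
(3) |11> carries amplitude sqrt(2)*(-1 - I)/4 in the final state.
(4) The amplitude on |10> is sqrt(2)*(-1 - I)/4.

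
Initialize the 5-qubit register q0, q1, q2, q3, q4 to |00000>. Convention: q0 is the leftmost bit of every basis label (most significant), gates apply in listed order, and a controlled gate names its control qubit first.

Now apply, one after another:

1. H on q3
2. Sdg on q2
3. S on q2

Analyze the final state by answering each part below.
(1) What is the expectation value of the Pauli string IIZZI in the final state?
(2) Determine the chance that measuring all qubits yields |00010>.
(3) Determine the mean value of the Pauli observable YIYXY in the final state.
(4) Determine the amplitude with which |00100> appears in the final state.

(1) The observable IIZZI averages to 0.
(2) Outcome |00010> occurs with probability 1/2.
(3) In the final state, YIYXY has expectation 0.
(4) The amplitude on |00100> is 0.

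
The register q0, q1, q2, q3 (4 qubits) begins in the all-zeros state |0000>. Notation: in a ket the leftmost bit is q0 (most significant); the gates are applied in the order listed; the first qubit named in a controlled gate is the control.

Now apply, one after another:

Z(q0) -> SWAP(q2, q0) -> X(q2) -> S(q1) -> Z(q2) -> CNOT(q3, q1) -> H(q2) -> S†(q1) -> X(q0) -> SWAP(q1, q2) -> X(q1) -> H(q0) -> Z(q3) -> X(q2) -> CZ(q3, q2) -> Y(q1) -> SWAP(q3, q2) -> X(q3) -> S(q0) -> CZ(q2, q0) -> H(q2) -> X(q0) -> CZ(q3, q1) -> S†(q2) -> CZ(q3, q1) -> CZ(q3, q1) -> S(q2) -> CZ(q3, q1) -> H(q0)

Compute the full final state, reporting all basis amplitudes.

The resulting statevector has amplitude 1/4 + I/4 on |0000>, 0 on |0001>, 1/4 + I/4 on |0010>, 0 on |0011>, 1/4 + I/4 on |0100>, 0 on |0101>, 1/4 + I/4 on |0110>, 0 on |0111>, 1/4 - I/4 on |1000>, 0 on |1001>, 1/4 - I/4 on |1010>, 0 on |1011>, 1/4 - I/4 on |1100>, 0 on |1101>, 1/4 - I/4 on |1110>, 0 on |1111>. Key observation: gates 23-28 undo each other exactly, leaving only the rest of the circuit to track.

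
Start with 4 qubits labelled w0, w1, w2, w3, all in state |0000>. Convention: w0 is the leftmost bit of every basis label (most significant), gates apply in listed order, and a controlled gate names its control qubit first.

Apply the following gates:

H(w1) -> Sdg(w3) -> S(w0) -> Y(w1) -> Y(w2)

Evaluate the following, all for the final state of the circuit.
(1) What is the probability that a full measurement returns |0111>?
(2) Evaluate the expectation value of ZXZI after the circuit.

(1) The probability of measuring |0111> is 0.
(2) The expectation value of ZXZI is 1.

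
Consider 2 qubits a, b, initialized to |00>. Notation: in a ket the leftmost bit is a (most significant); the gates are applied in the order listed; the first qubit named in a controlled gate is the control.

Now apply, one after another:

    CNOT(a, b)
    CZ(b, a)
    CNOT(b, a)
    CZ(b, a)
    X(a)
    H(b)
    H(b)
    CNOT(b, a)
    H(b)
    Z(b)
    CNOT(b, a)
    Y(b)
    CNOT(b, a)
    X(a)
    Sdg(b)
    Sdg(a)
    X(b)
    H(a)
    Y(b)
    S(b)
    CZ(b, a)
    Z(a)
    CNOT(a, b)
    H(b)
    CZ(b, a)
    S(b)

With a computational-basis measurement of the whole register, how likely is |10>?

A full measurement returns |10> with probability 1/2.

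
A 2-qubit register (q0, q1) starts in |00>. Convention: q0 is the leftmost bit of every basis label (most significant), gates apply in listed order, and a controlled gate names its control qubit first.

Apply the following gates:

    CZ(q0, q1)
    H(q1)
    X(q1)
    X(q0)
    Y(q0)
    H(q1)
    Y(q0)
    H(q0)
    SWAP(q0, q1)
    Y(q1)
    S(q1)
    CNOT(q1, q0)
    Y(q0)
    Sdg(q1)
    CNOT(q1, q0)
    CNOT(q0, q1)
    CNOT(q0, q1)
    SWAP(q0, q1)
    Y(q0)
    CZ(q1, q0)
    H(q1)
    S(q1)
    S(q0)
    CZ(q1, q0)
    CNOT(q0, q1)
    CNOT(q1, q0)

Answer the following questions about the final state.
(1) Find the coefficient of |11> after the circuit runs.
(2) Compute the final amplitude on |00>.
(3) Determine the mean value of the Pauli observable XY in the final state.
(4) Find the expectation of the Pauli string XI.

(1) The final state's coefficient on |11> equals -1/2. Key observation: steps 16-17 multiply out to the identity, so the circuit reduces to the remaining gates.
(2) The amplitude on |00> is -I/2.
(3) The observable XY averages to -1.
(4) In the final state, XI has expectation 1.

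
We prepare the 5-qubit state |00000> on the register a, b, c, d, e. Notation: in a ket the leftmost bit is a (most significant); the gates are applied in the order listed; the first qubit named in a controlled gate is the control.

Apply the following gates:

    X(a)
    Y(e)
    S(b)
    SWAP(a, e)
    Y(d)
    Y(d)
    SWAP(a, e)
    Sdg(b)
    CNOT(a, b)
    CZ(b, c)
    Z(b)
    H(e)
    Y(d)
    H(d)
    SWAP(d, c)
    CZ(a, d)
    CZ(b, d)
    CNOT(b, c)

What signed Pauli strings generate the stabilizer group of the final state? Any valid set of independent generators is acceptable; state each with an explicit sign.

The final state is stabilized by the group generated by -IIXII, -IIIIX, -ZIIII, -IZIII, +IIIZI; other independent generating sets are equally valid. Key observation: steps 3-8 multiply out to the identity, so the circuit reduces to the remaining gates.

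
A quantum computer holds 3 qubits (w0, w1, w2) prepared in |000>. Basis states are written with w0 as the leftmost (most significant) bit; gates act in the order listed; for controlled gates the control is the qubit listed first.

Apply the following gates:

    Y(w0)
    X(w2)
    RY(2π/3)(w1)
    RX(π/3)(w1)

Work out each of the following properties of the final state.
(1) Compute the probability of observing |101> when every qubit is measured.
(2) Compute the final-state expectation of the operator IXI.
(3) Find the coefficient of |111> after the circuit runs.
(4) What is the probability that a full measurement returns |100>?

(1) The probability of measuring |101> is 3/8.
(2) In the final state, IXI has expectation sqrt(3)/2.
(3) The amplitude on |111> is 1/4 + 3*I/4.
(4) A full measurement returns |100> with probability 0.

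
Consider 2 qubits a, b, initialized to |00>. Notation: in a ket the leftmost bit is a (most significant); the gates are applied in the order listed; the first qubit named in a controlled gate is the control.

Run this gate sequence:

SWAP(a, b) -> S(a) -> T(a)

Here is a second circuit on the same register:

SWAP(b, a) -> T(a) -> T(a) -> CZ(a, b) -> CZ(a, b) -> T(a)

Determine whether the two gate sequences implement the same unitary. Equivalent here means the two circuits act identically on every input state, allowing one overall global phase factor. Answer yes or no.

Yes: on every input state the two circuits agree up to one overall phase factor.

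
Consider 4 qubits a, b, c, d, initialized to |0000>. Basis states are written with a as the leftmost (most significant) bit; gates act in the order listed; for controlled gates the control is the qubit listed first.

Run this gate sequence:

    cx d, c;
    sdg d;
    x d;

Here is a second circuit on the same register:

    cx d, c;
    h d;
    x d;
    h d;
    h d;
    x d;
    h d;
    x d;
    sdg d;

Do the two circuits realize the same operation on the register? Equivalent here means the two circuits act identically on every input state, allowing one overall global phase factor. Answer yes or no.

No — the two circuits implement different unitaries, even allowing a global phase.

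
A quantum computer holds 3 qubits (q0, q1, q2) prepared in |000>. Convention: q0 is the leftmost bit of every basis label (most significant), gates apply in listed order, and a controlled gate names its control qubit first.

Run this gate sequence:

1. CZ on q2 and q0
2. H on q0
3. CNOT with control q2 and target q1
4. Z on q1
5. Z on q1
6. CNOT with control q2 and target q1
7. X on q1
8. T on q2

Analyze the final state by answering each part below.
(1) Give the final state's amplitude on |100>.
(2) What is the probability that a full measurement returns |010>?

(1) The amplitude on |100> is 0. Key observation: the block from step 3 through step 6 cancels to the identity and can be dropped.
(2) A full measurement returns |010> with probability 1/2.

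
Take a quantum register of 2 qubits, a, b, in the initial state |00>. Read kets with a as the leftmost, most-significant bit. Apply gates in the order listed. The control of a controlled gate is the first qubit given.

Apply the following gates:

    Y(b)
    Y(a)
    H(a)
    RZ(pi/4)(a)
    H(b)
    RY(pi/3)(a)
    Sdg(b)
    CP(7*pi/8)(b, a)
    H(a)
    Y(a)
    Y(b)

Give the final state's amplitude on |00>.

The final state's coefficient on |00> equals -sqrt(6)*I/8 + sqrt(2)*exp(I*pi/4)/8 + sqrt(2)*exp(5*I*pi/8)/8 + sqrt(6)*exp(3*I*pi/8)/8.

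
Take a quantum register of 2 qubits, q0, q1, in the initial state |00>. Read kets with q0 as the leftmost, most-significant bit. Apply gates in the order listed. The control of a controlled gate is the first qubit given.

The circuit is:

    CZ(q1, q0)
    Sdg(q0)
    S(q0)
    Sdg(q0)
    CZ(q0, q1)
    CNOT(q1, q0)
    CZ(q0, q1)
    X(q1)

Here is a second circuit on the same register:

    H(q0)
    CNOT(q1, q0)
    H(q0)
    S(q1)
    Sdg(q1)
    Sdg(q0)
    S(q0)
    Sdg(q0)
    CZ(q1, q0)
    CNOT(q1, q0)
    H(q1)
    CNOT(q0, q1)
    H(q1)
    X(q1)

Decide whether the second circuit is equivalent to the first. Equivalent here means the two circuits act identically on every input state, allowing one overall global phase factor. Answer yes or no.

Yes, they are equivalent — the unitaries differ by at most a global phase.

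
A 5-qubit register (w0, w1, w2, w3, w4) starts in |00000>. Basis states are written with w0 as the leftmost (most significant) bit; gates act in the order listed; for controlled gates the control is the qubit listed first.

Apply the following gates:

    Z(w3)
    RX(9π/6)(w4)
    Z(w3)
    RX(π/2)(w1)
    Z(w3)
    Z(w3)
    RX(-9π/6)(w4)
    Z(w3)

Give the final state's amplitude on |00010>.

|00010> carries amplitude 0 in the final state.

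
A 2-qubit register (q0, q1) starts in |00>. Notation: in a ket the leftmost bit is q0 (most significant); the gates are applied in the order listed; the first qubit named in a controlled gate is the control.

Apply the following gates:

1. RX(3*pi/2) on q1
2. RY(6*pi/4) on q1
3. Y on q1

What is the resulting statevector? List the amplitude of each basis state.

The resulting statevector has amplitude 1/2 + I/2 on |00>, -1/2 + I/2 on |01>, 0 on |10>, 0 on |11>.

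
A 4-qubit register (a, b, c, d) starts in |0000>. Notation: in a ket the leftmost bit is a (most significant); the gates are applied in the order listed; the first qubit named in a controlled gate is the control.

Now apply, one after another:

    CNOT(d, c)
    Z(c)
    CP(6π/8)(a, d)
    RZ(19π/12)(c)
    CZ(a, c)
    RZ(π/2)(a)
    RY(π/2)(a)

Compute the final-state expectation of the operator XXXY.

The observable XXXY averages to 0.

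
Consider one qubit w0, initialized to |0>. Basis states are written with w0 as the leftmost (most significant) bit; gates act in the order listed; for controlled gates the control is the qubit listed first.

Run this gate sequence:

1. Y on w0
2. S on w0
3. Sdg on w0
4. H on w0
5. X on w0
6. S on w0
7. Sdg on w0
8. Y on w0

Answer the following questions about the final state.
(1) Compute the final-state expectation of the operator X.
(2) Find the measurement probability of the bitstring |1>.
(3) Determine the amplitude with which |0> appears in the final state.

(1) The expectation value of X is 1.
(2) Outcome |1> occurs with probability 1/2.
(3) |0> carries amplitude sqrt(2)/2 in the final state.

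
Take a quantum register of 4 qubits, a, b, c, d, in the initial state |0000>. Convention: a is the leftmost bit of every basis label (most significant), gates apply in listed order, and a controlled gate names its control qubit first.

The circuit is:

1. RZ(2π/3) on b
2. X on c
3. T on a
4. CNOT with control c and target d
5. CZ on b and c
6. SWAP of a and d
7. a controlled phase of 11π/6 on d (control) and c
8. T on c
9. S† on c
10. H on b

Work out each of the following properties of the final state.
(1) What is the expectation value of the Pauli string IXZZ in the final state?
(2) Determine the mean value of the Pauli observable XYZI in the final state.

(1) In the final state, IXZZ has expectation -1.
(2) The observable XYZI averages to 0.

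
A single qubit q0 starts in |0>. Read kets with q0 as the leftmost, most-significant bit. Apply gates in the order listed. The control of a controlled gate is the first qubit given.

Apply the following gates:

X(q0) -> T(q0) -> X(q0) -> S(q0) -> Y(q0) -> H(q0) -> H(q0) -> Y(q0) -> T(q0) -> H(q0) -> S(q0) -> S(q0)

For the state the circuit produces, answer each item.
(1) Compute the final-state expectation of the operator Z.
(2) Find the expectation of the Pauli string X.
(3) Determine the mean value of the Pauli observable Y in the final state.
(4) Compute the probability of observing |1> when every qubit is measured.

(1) In the final state, Z has expectation 0. Key observation: steps 5-8 multiply out to the identity, so the circuit reduces to the remaining gates.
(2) In the final state, X has expectation -1.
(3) The observable Y averages to 0.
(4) A full measurement returns |1> with probability 1/2.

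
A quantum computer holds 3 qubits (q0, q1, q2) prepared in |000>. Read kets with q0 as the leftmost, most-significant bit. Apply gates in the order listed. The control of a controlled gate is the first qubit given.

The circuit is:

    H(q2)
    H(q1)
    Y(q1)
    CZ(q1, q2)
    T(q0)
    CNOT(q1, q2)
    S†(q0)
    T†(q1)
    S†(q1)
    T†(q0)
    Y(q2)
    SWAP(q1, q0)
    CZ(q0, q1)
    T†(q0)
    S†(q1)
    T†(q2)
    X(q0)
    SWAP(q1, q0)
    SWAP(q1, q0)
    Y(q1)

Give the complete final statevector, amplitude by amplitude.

The final amplitudes are 0 on |000>, 0 on |001>, -I/2 on |010>, -exp(I*pi/4)/2 on |011>, 0 on |100>, 0 on |101>, -I/2 on |110>, exp(I*pi/4)/2 on |111>.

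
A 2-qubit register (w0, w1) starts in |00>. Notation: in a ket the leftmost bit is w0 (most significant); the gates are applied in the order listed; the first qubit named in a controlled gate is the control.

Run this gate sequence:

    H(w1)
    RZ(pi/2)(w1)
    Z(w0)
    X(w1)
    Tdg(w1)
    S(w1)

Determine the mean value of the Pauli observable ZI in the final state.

In the final state, ZI has expectation 1.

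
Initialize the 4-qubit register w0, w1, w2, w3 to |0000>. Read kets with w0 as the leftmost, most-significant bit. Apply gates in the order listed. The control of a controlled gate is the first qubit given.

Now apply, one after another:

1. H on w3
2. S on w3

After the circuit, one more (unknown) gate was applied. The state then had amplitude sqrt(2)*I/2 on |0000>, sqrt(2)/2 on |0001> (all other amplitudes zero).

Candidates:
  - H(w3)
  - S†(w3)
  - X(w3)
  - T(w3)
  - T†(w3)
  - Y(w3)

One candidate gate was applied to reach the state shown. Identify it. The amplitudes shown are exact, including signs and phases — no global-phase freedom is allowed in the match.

It was X(w3) that produced the state shown.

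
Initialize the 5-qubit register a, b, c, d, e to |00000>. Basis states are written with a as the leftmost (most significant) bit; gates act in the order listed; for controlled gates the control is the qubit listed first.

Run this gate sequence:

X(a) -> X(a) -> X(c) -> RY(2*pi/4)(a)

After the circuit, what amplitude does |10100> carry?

The final state's coefficient on |10100> equals sqrt(2)/2. Key observation: gates 1-2 undo each other exactly, leaving only the rest of the circuit to track.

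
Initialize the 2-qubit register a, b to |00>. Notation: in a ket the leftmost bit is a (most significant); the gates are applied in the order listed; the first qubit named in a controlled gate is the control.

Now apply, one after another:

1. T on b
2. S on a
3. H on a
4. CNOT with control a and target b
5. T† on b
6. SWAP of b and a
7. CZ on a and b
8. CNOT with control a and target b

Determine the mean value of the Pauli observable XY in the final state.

In the final state, XY has expectation 0.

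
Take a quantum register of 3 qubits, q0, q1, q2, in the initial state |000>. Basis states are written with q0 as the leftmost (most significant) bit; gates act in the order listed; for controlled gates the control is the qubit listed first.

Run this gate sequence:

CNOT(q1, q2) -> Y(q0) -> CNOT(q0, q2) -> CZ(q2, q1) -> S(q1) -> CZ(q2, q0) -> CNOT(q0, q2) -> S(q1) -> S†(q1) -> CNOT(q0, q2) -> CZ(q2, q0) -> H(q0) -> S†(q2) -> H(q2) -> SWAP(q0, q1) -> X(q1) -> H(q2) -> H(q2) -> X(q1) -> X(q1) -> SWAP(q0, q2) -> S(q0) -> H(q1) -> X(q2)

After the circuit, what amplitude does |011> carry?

The final state's coefficient on |011> equals -sqrt(2)/2. Key observation: the block from step 6 through step 11 cancels to the identity and can be dropped.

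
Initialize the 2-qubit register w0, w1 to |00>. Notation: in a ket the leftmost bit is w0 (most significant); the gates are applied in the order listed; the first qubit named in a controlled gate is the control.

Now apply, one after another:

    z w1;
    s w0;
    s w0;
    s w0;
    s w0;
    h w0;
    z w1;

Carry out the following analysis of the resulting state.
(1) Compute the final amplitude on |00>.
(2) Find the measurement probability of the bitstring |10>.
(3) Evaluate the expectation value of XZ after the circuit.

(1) The amplitude on |00> is sqrt(2)/2.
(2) A full measurement returns |10> with probability 1/2.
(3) In the final state, XZ has expectation 1.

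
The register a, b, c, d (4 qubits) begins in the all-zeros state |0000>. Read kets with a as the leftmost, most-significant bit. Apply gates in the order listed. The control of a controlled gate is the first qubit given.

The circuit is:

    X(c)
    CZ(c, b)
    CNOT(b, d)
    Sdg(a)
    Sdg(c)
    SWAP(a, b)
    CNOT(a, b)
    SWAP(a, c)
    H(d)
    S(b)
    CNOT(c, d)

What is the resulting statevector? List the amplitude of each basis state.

The resulting statevector has amplitude -sqrt(2)*I/2 on |1000>, -sqrt(2)*I/2 on |1001>, and 0 on every other basis state.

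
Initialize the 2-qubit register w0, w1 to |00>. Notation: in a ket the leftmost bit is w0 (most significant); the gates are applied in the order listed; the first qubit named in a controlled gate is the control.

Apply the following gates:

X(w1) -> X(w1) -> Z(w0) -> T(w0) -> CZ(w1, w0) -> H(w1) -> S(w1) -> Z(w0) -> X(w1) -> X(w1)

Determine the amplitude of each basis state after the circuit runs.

After the circuit, the state carries amplitude sqrt(2)/2 on |00>, sqrt(2)*I/2 on |01>, 0 on |10>, 0 on |11>.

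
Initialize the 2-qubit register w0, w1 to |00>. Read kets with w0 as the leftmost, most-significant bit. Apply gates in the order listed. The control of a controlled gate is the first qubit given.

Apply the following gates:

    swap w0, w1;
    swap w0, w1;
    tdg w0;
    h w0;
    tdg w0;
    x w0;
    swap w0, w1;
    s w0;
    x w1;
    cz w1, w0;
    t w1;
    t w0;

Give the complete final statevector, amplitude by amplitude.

After the circuit, the state carries amplitude sqrt(2)/2 on |00>, sqrt(2)/2 on |01>, 0 on |10>, 0 on |11>.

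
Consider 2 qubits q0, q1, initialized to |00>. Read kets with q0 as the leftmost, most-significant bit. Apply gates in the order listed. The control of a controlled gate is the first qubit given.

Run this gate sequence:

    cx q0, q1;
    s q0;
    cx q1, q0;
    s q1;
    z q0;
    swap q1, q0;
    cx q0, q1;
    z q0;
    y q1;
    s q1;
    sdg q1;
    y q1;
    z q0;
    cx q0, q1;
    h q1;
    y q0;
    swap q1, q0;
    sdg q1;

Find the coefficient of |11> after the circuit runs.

|11> carries amplitude sqrt(2)/2 in the final state. Key observation: steps 8-13 multiply out to the identity, so the circuit reduces to the remaining gates.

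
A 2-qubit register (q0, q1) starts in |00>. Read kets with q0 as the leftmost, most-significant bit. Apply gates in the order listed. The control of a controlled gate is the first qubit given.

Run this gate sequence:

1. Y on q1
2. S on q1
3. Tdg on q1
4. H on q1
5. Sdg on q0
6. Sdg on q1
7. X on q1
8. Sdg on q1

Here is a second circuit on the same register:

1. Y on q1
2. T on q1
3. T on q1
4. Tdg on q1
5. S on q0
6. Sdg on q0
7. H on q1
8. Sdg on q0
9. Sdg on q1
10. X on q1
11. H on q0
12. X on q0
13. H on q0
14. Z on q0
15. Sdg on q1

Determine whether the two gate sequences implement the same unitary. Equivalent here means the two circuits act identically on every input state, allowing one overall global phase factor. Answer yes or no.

Yes: on every input state the two circuits agree up to one overall phase factor.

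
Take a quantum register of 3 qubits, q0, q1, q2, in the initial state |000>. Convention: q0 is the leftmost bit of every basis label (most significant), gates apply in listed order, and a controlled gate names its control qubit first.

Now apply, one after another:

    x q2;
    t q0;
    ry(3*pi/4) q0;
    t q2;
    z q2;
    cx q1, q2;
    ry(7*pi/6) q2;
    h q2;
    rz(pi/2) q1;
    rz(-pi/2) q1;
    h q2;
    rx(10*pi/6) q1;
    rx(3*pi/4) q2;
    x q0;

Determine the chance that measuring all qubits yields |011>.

A full measurement returns |011> with probability sqrt(3)/64 + sqrt(6)/64 + sqrt(2)/32 + 1/16.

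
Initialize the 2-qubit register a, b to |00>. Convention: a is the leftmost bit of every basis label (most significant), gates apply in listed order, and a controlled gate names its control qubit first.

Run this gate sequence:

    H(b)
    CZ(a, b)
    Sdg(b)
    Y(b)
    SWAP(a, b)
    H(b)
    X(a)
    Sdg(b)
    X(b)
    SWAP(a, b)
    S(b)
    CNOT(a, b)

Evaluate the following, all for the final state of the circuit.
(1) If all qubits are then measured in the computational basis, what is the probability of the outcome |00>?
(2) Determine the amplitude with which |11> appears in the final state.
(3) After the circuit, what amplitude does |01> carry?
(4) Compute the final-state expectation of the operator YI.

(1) The probability of measuring |00> is 1/4.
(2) The final state's coefficient on |11> equals I/2.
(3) The amplitude on |01> is -1/2.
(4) In the final state, YI has expectation -1.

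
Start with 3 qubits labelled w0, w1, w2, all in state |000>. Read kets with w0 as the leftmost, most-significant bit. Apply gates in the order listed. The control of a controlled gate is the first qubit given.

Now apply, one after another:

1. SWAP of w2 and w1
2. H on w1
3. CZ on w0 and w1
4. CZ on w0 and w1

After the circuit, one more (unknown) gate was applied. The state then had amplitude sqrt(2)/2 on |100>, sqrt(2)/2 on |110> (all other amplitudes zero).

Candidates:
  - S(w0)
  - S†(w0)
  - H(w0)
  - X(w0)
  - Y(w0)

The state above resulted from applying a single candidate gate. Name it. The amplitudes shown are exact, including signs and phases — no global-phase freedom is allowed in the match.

The applied gate was X(w0).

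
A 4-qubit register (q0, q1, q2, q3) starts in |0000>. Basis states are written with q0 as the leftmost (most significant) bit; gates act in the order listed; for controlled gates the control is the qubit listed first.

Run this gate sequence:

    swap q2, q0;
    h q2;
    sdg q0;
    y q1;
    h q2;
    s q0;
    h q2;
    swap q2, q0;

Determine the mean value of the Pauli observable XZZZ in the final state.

In the final state, XZZZ has expectation -1.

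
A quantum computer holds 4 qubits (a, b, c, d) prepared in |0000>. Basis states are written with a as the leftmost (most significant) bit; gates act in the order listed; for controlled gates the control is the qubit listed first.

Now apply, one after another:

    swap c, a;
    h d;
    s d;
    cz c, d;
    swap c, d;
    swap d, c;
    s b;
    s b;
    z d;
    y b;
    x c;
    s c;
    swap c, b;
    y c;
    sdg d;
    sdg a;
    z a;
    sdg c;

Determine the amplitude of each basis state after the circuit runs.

The final amplitudes are sqrt(2)*I/2 on |0100>, -sqrt(2)*I/2 on |0101>, and 0 on every other basis state.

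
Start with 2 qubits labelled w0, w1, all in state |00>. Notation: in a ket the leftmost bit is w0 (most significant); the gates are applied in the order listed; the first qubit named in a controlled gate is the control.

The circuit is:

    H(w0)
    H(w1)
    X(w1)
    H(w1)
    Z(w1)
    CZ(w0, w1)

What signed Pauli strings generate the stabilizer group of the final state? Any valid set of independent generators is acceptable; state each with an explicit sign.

The stabilizer group can be generated by +XI, +IZ, among other valid generating sets. Key observation: gates 2-5 undo each other exactly, leaving only the rest of the circuit to track.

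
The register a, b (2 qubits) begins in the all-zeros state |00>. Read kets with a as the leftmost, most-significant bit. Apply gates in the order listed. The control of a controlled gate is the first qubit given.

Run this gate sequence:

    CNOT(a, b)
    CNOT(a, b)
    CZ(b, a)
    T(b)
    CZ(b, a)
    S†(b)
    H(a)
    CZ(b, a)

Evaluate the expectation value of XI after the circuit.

In the final state, XI has expectation 1.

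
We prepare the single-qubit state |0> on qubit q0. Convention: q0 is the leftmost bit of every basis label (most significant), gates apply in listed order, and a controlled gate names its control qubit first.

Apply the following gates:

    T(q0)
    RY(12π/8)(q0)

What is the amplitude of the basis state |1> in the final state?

The final state's coefficient on |1> equals sqrt(2)/2.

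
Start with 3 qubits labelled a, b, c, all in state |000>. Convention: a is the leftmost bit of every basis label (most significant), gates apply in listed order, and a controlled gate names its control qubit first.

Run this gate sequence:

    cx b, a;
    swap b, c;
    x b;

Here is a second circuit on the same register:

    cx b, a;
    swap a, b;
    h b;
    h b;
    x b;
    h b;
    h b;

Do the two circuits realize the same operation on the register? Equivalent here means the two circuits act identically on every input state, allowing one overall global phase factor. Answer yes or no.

No — the two circuits implement different unitaries, even allowing a global phase.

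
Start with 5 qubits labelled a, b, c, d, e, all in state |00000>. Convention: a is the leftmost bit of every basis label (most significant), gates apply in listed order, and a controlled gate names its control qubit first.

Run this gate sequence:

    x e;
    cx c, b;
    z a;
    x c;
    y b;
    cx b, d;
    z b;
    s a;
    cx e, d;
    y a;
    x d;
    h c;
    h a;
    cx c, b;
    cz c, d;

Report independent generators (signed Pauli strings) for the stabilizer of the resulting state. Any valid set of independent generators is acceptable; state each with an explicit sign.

The final state is stabilized by the group generated by -XIIII, +IXXII, -IZZII, -IIIZI, -IIIIZ; other independent generating sets are equally valid.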